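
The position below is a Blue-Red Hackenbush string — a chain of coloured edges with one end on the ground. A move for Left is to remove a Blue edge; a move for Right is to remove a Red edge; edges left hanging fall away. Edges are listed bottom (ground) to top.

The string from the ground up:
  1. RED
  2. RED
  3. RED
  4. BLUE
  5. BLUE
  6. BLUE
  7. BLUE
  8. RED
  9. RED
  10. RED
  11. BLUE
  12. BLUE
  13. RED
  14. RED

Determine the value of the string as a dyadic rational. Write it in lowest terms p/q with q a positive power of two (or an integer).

v(R) = { ∅ | 0 } so -1
v(RR) = { ∅ | -1; 0 } so -2
v(RRR) = { ∅ | -2; -1; 0 } so -3
v(RRRB) = { -3 | -2; -1; 0 } so -5/2
v(RRRBB) = { -3; -5/2 | -2; -1; 0 } so -9/4
v(RRRBBB) = { -3; -5/2; -9/4 | -2; -1; 0 } so -17/8
v(RRRBBBB) = { -3; -5/2; -9/4; -17/8 | -2; -1; 0 } so -33/16
v(RRRBBBBR) = { -3; -5/2; -9/4; -17/8 | -33/16; -2; -1; 0 } so -67/32
v(RRRBBBBRR) = { -3; -5/2; -9/4; -17/8 | -67/32; -33/16; -2; -1; 0 } so -135/64
v(RRRBBBBRRR) = { -3; -5/2; -9/4; -17/8 | -135/64; -67/32; -33/16; -2; -1; 0 } so -271/128
v(RRRBBBBRRRB) = { -3; -5/2; -9/4; -17/8; -271/128 | -135/64; -67/32; -33/16; -2; -1; 0 } so -541/256
v(RRRBBBBRRRBB) = { -3; -5/2; -9/4; -17/8; -271/128; -541/256 | -135/64; -67/32; -33/16; -2; -1; 0 } so -1081/512
v(RRRBBBBRRRBBR) = { -3; -5/2; -9/4; -17/8; -271/128; -541/256 | -1081/512; -135/64; -67/32; -33/16; -2; -1; 0 } so -2163/1024
v(RRRBBBBRRRBBRR) = { -3; -5/2; -9/4; -17/8; -271/128; -541/256 | -2163/1024; -1081/512; -135/64; -67/32; -33/16; -2; -1; 0 } so -4327/2048

-4327/2048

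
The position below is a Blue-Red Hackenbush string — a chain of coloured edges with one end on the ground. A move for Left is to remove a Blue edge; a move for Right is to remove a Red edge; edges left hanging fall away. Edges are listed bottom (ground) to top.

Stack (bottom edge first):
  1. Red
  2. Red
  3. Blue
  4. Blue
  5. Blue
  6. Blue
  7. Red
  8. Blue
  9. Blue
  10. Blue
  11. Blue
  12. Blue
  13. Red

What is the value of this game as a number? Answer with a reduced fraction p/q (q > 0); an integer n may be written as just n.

G(R) = { ∅ | 0 } gives -1
G(RR) = { ∅ | -1,0 } gives -2
G(RRB) = { -2 | -1,0 } gives -3/2
G(RRBB) = { -2,-3/2 | -1,0 } gives -5/4
G(RRBBB) = { -2,-3/2,-5/4 | -1,0 } gives -9/8
G(RRBBBB) = { -2,-3/2,-5/4,-9/8 | -1,0 } gives -17/16
G(RRBBBBR) = { -2,-3/2,-5/4,-9/8 | -17/16,-1,0 } gives -35/32
G(RRBBBBRB) = { -2,-3/2,-5/4,-9/8,-35/32 | -17/16,-1,0 } gives -69/64
G(RRBBBBRBB) = { -2,-3/2,-5/4,-9/8,-35/32,-69/64 | -17/16,-1,0 } gives -137/128
G(RRBBBBRBBB) = { -2,-3/2,-5/4,-9/8,-35/32,-69/64,-137/128 | -17/16,-1,0 } gives -273/256
G(RRBBBBRBBBB) = { -2,-3/2,-5/4,-9/8,-35/32,-69/64,-137/128,-273/256 | -17/16,-1,0 } gives -545/512
G(RRBBBBRBBBBB) = { -2,-3/2,-5/4,-9/8,-35/32,-69/64,-137/128,-273/256,-545/512 | -17/16,-1,0 } gives -1089/1024
G(RRBBBBRBBBBBR) = { -2,-3/2,-5/4,-9/8,-35/32,-69/64,-137/128,-273/256,-545/512 | -1089/1024,-17/16,-1,0 } gives -2179/2048

-2179/2048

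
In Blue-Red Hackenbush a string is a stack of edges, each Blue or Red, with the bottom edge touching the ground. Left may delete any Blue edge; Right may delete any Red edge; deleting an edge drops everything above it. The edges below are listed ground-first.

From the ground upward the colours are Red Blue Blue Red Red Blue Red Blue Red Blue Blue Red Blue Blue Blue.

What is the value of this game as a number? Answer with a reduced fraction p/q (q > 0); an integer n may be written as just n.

-6801/16384

edge 1 of 15 (Red): { none | 0 } → -1
edge 2 of 15 (Blue): { -1 | 0 } → -1/2
edge 3 of 15 (Blue): { -1 -1/2 | 0 } → -1/4
edge 4 of 15 (Red): { -1 -1/2 | -1/4 0 } → -3/8
edge 5 of 15 (Red): { -1 -1/2 | -3/8 -1/4 0 } → -7/16
edge 6 of 15 (Blue): { -1 -1/2 -7/16 | -3/8 -1/4 0 } → -13/32
edge 7 of 15 (Red): { -1 -1/2 -7/16 | -13/32 -3/8 -1/4 0 } → -27/64
edge 8 of 15 (Blue): { -1 -1/2 -7/16 -27/64 | -13/32 -3/8 -1/4 0 } → -53/128
edge 9 of 15 (Red): { -1 -1/2 -7/16 -27/64 | -53/128 -13/32 -3/8 -1/4 0 } → -107/256
edge 10 of 15 (Blue): { -1 -1/2 -7/16 -27/64 -107/256 | -53/128 -13/32 -3/8 -1/4 0 } → -213/512
edge 11 of 15 (Blue): { -1 -1/2 -7/16 -27/64 -107/256 -213/512 | -53/128 -13/32 -3/8 -1/4 0 } → -425/1024
edge 12 of 15 (Red): { -1 -1/2 -7/16 -27/64 -107/256 -213/512 | -425/1024 -53/128 -13/32 -3/8 -1/4 0 } → -851/2048
edge 13 of 15 (Blue): { -1 -1/2 -7/16 -27/64 -107/256 -213/512 -851/2048 | -425/1024 -53/128 -13/32 -3/8 -1/4 0 } → -1701/4096
edge 14 of 15 (Blue): { -1 -1/2 -7/16 -27/64 -107/256 -213/512 -851/2048 -1701/4096 | -425/1024 -53/128 -13/32 -3/8 -1/4 0 } → -3401/8192
edge 15 of 15 (Blue): { -1 -1/2 -7/16 -27/64 -107/256 -213/512 -851/2048 -1701/4096 -3401/8192 | -425/1024 -53/128 -13/32 -3/8 -1/4 0 } → -6801/16384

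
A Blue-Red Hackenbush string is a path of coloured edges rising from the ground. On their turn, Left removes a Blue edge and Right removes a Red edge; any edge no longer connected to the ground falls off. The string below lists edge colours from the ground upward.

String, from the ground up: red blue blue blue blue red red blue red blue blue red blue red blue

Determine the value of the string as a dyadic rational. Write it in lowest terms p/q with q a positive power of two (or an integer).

1 of 15 · r · max L −∞ · min R 0 → -1
2 of 15 · rb · max L -1 · min R 0 → -1/2
3 of 15 · rbb · max L -1/2 · min R 0 → -1/4
4 of 15 · rbbb · max L -1/4 · min R 0 → -1/8
5 of 15 · rbbbb · max L -1/8 · min R 0 → -1/16
6 of 15 · rbbbbr · max L -1/8 · min R -1/16 → -3/32
7 of 15 · rbbbbrr · max L -1/8 · min R -3/32 → -7/64
8 of 15 · rbbbbrrb · max L -7/64 · min R -3/32 → -13/128
9 of 15 · rbbbbrrbr · max L -7/64 · min R -13/128 → -27/256
10 of 15 · rbbbbrrbrb · max L -27/256 · min R -13/128 → -53/512
11 of 15 · rbbbbrrbrbb · max L -53/512 · min R -13/128 → -105/1024
12 of 15 · rbbbbrrbrbbr · max L -53/512 · min R -105/1024 → -211/2048
13 of 15 · rbbbbrrbrbbrb · max L -211/2048 · min R -105/1024 → -421/4096
14 of 15 · rbbbbrrbrbbrbr · max L -211/2048 · min R -421/4096 → -843/8192
15 of 15 · rbbbbrrbrbbrbrb · max L -843/8192 · min R -421/4096 → -1685/16384

-1685/16384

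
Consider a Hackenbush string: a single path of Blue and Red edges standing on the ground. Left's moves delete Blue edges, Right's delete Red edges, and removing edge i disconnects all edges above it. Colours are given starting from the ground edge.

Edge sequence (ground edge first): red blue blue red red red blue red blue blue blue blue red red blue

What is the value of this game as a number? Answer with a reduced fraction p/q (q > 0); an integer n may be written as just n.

-7437/16384

Build v(s[:k]) for k = 1..15, string s = red blue blue red red red blue red blue blue blue blue red red blue.
step 1: add red to get r; options L={ (no moves) } R={ 0 } gives -1
step 2: add blue to get rb; options L={ -1 } R={ 0 } gives -1/2
step 3: add blue to get rbb; options L={ -1; -1/2 } R={ 0 } gives -1/4
step 4: add red to get rbbr; options L={ -1; -1/2 } R={ -1/4; 0 } gives -3/8
step 5: add red to get rbbrr; options L={ -1; -1/2 } R={ -3/8; -1/4; 0 } gives -7/16
step 6: add red to get rbbrrr; options L={ -1; -1/2 } R={ -7/16; -3/8; -1/4; 0 } gives -15/32
step 7: add blue to get rbbrrrb; options L={ -1; -1/2; -15/32 } R={ -7/16; -3/8; -1/4; 0 } gives -29/64
step 8: add red to get rbbrrrbr; options L={ -1; -1/2; -15/32 } R={ -29/64; -7/16; -3/8; -1/4; 0 } gives -59/128
step 9: add blue to get rbbrrrbrb; options L={ -1; -1/2; -15/32; -59/128 } R={ -29/64; -7/16; -3/8; -1/4; 0 } gives -117/256
step 10: add blue to get rbbrrrbrbb; options L={ -1; -1/2; -15/32; -59/128; -117/256 } R={ -29/64; -7/16; -3/8; -1/4; 0 } gives -233/512
step 11: add blue to get rbbrrrbrbbb; options L={ -1; -1/2; -15/32; -59/128; -117/256; -233/512 } R={ -29/64; -7/16; -3/8; -1/4; 0 } gives -465/1024
step 12: add blue to get rbbrrrbrbbbb; options L={ -1; -1/2; -15/32; -59/128; -117/256; -233/512; -465/1024 } R={ -29/64; -7/16; -3/8; -1/4; 0 } gives -929/2048
step 13: add red to get rbbrrrbrbbbbr; options L={ -1; -1/2; -15/32; -59/128; -117/256; -233/512; -465/1024 } R={ -929/2048; -29/64; -7/16; -3/8; -1/4; 0 } gives -1859/4096
step 14: add red to get rbbrrrbrbbbbrr; options L={ -1; -1/2; -15/32; -59/128; -117/256; -233/512; -465/1024 } R={ -1859/4096; -929/2048; -29/64; -7/16; -3/8; -1/4; 0 } gives -3719/8192
step 15: add blue to get rbbrrrbrbbbbrrb; options L={ -1; -1/2; -15/32; -59/128; -117/256; -233/512; -465/1024; -3719/8192 } R={ -1859/4096; -929/2048; -29/64; -7/16; -3/8; -1/4; 0 } gives -7437/16384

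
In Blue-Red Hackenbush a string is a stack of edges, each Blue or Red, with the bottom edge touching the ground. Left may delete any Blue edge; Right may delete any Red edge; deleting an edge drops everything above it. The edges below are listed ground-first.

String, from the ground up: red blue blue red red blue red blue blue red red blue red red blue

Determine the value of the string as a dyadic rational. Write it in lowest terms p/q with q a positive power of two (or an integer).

-6765/16384

Build g(s[:k]) for k = 1..15, string s = red blue blue red red blue red blue blue red red blue red red blue.
edge 1 of 15 (red): { · | 0 } — -1
edge 2 of 15 (blue): { -1 | 0 } — -1/2
edge 3 of 15 (blue): { -1, -1/2 | 0 } — -1/4
edge 4 of 15 (red): { -1, -1/2 | -1/4, 0 } — -3/8
edge 5 of 15 (red): { -1, -1/2 | -3/8, -1/4, 0 } — -7/16
edge 6 of 15 (blue): { -1, -1/2, -7/16 | -3/8, -1/4, 0 } — -13/32
edge 7 of 15 (red): { -1, -1/2, -7/16 | -13/32, -3/8, -1/4, 0 } — -27/64
edge 8 of 15 (blue): { -1, -1/2, -7/16, -27/64 | -13/32, -3/8, -1/4, 0 } — -53/128
edge 9 of 15 (blue): { -1, -1/2, -7/16, -27/64, -53/128 | -13/32, -3/8, -1/4, 0 } — -105/256
edge 10 of 15 (red): { -1, -1/2, -7/16, -27/64, -53/128 | -105/256, -13/32, -3/8, -1/4, 0 } — -211/512
edge 11 of 15 (red): { -1, -1/2, -7/16, -27/64, -53/128 | -211/512, -105/256, -13/32, -3/8, -1/4, 0 } — -423/1024
edge 12 of 15 (blue): { -1, -1/2, -7/16, -27/64, -53/128, -423/1024 | -211/512, -105/256, -13/32, -3/8, -1/4, 0 } — -845/2048
edge 13 of 15 (red): { -1, -1/2, -7/16, -27/64, -53/128, -423/1024 | -845/2048, -211/512, -105/256, -13/32, -3/8, -1/4, 0 } — -1691/4096
edge 14 of 15 (red): { -1, -1/2, -7/16, -27/64, -53/128, -423/1024 | -1691/4096, -845/2048, -211/512, -105/256, -13/32, -3/8, -1/4, 0 } — -3383/8192
edge 15 of 15 (blue): { -1, -1/2, -7/16, -27/64, -53/128, -423/1024, -3383/8192 | -1691/4096, -845/2048, -211/512, -105/256, -13/32, -3/8, -1/4, 0 } — -6765/16384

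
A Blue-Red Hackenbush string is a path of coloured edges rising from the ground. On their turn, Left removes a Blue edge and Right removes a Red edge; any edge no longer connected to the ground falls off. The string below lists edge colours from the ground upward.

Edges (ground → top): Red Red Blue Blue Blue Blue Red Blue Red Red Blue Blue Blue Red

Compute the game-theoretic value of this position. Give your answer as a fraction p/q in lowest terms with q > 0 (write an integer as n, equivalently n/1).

-4451/4096

Recurse on prefixes of the 14-edge string Red Red Blue Blue Blue Blue Red Blue Red Red Blue Blue Blue Red:
R: Left { — }, Right { 0 } ⇒ simplest -1
RR: Left { — }, Right { -1 0 } ⇒ simplest -2
RRB: Left { -2 }, Right { -1 0 } ⇒ simplest -3/2
RRBB: Left { -2 -3/2 }, Right { -1 0 } ⇒ simplest -5/4
RRBBB: Left { -2 -3/2 -5/4 }, Right { -1 0 } ⇒ simplest -9/8
RRBBBB: Left { -2 -3/2 -5/4 -9/8 }, Right { -1 0 } ⇒ simplest -17/16
RRBBBBR: Left { -2 -3/2 -5/4 -9/8 }, Right { -17/16 -1 0 } ⇒ simplest -35/32
RRBBBBRB: Left { -2 -3/2 -5/4 -9/8 -35/32 }, Right { -17/16 -1 0 } ⇒ simplest -69/64
RRBBBBRBR: Left { -2 -3/2 -5/4 -9/8 -35/32 }, Right { -69/64 -17/16 -1 0 } ⇒ simplest -139/128
RRBBBBRBRR: Left { -2 -3/2 -5/4 -9/8 -35/32 }, Right { -139/128 -69/64 -17/16 -1 0 } ⇒ simplest -279/256
RRBBBBRBRRB: Left { -2 -3/2 -5/4 -9/8 -35/32 -279/256 }, Right { -139/128 -69/64 -17/16 -1 0 } ⇒ simplest -557/512
RRBBBBRBRRBB: Left { -2 -3/2 -5/4 -9/8 -35/32 -279/256 -557/512 }, Right { -139/128 -69/64 -17/16 -1 0 } ⇒ simplest -1113/1024
RRBBBBRBRRBBB: Left { -2 -3/2 -5/4 -9/8 -35/32 -279/256 -557/512 -1113/1024 }, Right { -139/128 -69/64 -17/16 -1 0 } ⇒ simplest -2225/2048
RRBBBBRBRRBBBR: Left { -2 -3/2 -5/4 -9/8 -35/32 -279/256 -557/512 -1113/1024 }, Right { -2225/2048 -139/128 -69/64 -17/16 -1 0 } ⇒ simplest -4451/4096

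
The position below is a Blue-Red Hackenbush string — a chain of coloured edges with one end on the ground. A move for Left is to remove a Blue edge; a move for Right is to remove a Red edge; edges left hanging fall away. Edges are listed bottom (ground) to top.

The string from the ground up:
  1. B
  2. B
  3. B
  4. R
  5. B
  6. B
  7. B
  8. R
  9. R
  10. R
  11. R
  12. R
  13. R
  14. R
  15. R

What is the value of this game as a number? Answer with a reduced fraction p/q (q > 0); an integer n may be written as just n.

11777/4096

G(B) = { 0 |  } gives 1
G(BB) = { 0; 1 |  } gives 2
G(BBB) = { 0; 1; 2 |  } gives 3
G(BBBR) = { 0; 1; 2 | 3 } gives 5/2
G(BBBRB) = { 0; 1; 2; 5/2 | 3 } gives 11/4
G(BBBRBB) = { 0; 1; 2; 5/2; 11/4 | 3 } gives 23/8
G(BBBRBBB) = { 0; 1; 2; 5/2; 11/4; 23/8 | 3 } gives 47/16
G(BBBRBBBR) = { 0; 1; 2; 5/2; 11/4; 23/8 | 47/16; 3 } gives 93/32
G(BBBRBBBRR) = { 0; 1; 2; 5/2; 11/4; 23/8 | 93/32; 47/16; 3 } gives 185/64
G(BBBRBBBRRR) = { 0; 1; 2; 5/2; 11/4; 23/8 | 185/64; 93/32; 47/16; 3 } gives 369/128
G(BBBRBBBRRRR) = { 0; 1; 2; 5/2; 11/4; 23/8 | 369/128; 185/64; 93/32; 47/16; 3 } gives 737/256
G(BBBRBBBRRRRR) = { 0; 1; 2; 5/2; 11/4; 23/8 | 737/256; 369/128; 185/64; 93/32; 47/16; 3 } gives 1473/512
G(BBBRBBBRRRRRR) = { 0; 1; 2; 5/2; 11/4; 23/8 | 1473/512; 737/256; 369/128; 185/64; 93/32; 47/16; 3 } gives 2945/1024
G(BBBRBBBRRRRRRR) = { 0; 1; 2; 5/2; 11/4; 23/8 | 2945/1024; 1473/512; 737/256; 369/128; 185/64; 93/32; 47/16; 3 } gives 5889/2048
G(BBBRBBBRRRRRRRR) = { 0; 1; 2; 5/2; 11/4; 23/8 | 5889/2048; 2945/1024; 1473/512; 737/256; 369/128; 185/64; 93/32; 47/16; 3 } gives 11777/4096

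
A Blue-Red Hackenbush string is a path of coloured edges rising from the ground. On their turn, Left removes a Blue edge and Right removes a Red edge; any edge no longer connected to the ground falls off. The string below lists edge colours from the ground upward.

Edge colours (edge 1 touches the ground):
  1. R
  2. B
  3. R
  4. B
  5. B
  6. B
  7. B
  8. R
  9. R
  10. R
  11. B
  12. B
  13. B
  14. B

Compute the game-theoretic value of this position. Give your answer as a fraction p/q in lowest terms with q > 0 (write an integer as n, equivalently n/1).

-4321/8192

Recurse on prefixes of the 14-edge string R B R B B B B R R R B B B B:
edge 1 of 14 (R): { ∅ | 0 } -> -1
edge 2 of 14 (B): { -1 | 0 } -> -1/2
edge 3 of 14 (R): { -1 | -1/2 0 } -> -3/4
edge 4 of 14 (B): { -1 -3/4 | -1/2 0 } -> -5/8
edge 5 of 14 (B): { -1 -3/4 -5/8 | -1/2 0 } -> -9/16
edge 6 of 14 (B): { -1 -3/4 -5/8 -9/16 | -1/2 0 } -> -17/32
edge 7 of 14 (B): { -1 -3/4 -5/8 -9/16 -17/32 | -1/2 0 } -> -33/64
edge 8 of 14 (R): { -1 -3/4 -5/8 -9/16 -17/32 | -33/64 -1/2 0 } -> -67/128
edge 9 of 14 (R): { -1 -3/4 -5/8 -9/16 -17/32 | -67/128 -33/64 -1/2 0 } -> -135/256
edge 10 of 14 (R): { -1 -3/4 -5/8 -9/16 -17/32 | -135/256 -67/128 -33/64 -1/2 0 } -> -271/512
edge 11 of 14 (B): { -1 -3/4 -5/8 -9/16 -17/32 -271/512 | -135/256 -67/128 -33/64 -1/2 0 } -> -541/1024
edge 12 of 14 (B): { -1 -3/4 -5/8 -9/16 -17/32 -271/512 -541/1024 | -135/256 -67/128 -33/64 -1/2 0 } -> -1081/2048
edge 13 of 14 (B): { -1 -3/4 -5/8 -9/16 -17/32 -271/512 -541/1024 -1081/2048 | -135/256 -67/128 -33/64 -1/2 0 } -> -2161/4096
edge 14 of 14 (B): { -1 -3/4 -5/8 -9/16 -17/32 -271/512 -541/1024 -1081/2048 -2161/4096 | -135/256 -67/128 -33/64 -1/2 0 } -> -4321/8192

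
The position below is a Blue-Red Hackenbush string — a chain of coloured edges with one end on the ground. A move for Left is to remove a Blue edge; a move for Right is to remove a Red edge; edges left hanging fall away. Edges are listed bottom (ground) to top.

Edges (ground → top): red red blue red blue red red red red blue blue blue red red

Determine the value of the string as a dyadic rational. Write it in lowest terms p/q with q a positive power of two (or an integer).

edge 1 of 14 (red): { none | 0 } gives -1
edge 2 of 14 (red): { none | -1 0 } gives -2
edge 3 of 14 (blue): { -2 | -1 0 } gives -3/2
edge 4 of 14 (red): { -2 | -3/2 -1 0 } gives -7/4
edge 5 of 14 (blue): { -2 -7/4 | -3/2 -1 0 } gives -13/8
edge 6 of 14 (red): { -2 -7/4 | -13/8 -3/2 -1 0 } gives -27/16
edge 7 of 14 (red): { -2 -7/4 | -27/16 -13/8 -3/2 -1 0 } gives -55/32
edge 8 of 14 (red): { -2 -7/4 | -55/32 -27/16 -13/8 -3/2 -1 0 } gives -111/64
edge 9 of 14 (red): { -2 -7/4 | -111/64 -55/32 -27/16 -13/8 -3/2 -1 0 } gives -223/128
edge 10 of 14 (blue): { -2 -7/4 -223/128 | -111/64 -55/32 -27/16 -13/8 -3/2 -1 0 } gives -445/256
edge 11 of 14 (blue): { -2 -7/4 -223/128 -445/256 | -111/64 -55/32 -27/16 -13/8 -3/2 -1 0 } gives -889/512
edge 12 of 14 (blue): { -2 -7/4 -223/128 -445/256 -889/512 | -111/64 -55/32 -27/16 -13/8 -3/2 -1 0 } gives -1777/1024
edge 13 of 14 (red): { -2 -7/4 -223/128 -445/256 -889/512 | -1777/1024 -111/64 -55/32 -27/16 -13/8 -3/2 -1 0 } gives -3555/2048
edge 14 of 14 (red): { -2 -7/4 -223/128 -445/256 -889/512 | -3555/2048 -1777/1024 -111/64 -55/32 -27/16 -13/8 -3/2 -1 0 } gives -7111/4096

-7111/4096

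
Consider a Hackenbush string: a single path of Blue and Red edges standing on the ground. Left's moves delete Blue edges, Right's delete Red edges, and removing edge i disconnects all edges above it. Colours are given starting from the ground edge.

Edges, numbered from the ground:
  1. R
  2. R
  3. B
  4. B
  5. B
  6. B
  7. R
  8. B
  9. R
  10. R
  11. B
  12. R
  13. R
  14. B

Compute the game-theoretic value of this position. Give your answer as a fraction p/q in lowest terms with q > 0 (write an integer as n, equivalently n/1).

v(R) = { · | 0 } — -1
v(RR) = { · | -1, 0 } — -2
v(RRB) = { -2 | -1, 0 } — -3/2
v(RRBB) = { -2, -3/2 | -1, 0 } — -5/4
v(RRBBB) = { -2, -3/2, -5/4 | -1, 0 } — -9/8
v(RRBBBB) = { -2, -3/2, -5/4, -9/8 | -1, 0 } — -17/16
v(RRBBBBR) = { -2, -3/2, -5/4, -9/8 | -17/16, -1, 0 } — -35/32
v(RRBBBBRB) = { -2, -3/2, -5/4, -9/8, -35/32 | -17/16, -1, 0 } — -69/64
v(RRBBBBRBR) = { -2, -3/2, -5/4, -9/8, -35/32 | -69/64, -17/16, -1, 0 } — -139/128
v(RRBBBBRBRR) = { -2, -3/2, -5/4, -9/8, -35/32 | -139/128, -69/64, -17/16, -1, 0 } — -279/256
v(RRBBBBRBRRB) = { -2, -3/2, -5/4, -9/8, -35/32, -279/256 | -139/128, -69/64, -17/16, -1, 0 } — -557/512
v(RRBBBBRBRRBR) = { -2, -3/2, -5/4, -9/8, -35/32, -279/256 | -557/512, -139/128, -69/64, -17/16, -1, 0 } — -1115/1024
v(RRBBBBRBRRBRR) = { -2, -3/2, -5/4, -9/8, -35/32, -279/256 | -1115/1024, -557/512, -139/128, -69/64, -17/16, -1, 0 } — -2231/2048
v(RRBBBBRBRRBRRB) = { -2, -3/2, -5/4, -9/8, -35/32, -279/256, -2231/2048 | -1115/1024, -557/512, -139/128, -69/64, -17/16, -1, 0 } — -4461/4096

-4461/4096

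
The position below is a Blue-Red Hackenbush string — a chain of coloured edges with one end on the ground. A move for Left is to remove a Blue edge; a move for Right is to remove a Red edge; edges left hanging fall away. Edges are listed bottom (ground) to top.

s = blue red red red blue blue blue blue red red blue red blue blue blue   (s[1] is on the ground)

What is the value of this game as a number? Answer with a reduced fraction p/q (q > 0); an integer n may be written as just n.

3887/16384

step 1: add blue to get b; options L={ 0 } R={ · } — 1
step 2: add red to get br; options L={ 0 } R={ 1 } — 1/2
step 3: add red to get brr; options L={ 0 } R={ 1/2; 1 } — 1/4
step 4: add red to get brrr; options L={ 0 } R={ 1/4; 1/2; 1 } — 1/8
step 5: add blue to get brrrb; options L={ 0; 1/8 } R={ 1/4; 1/2; 1 } — 3/16
step 6: add blue to get brrrbb; options L={ 0; 1/8; 3/16 } R={ 1/4; 1/2; 1 } — 7/32
step 7: add blue to get brrrbbb; options L={ 0; 1/8; 3/16; 7/32 } R={ 1/4; 1/2; 1 } — 15/64
step 8: add blue to get brrrbbbb; options L={ 0; 1/8; 3/16; 7/32; 15/64 } R={ 1/4; 1/2; 1 } — 31/128
step 9: add red to get brrrbbbbr; options L={ 0; 1/8; 3/16; 7/32; 15/64 } R={ 31/128; 1/4; 1/2; 1 } — 61/256
step 10: add red to get brrrbbbbrr; options L={ 0; 1/8; 3/16; 7/32; 15/64 } R={ 61/256; 31/128; 1/4; 1/2; 1 } — 121/512
step 11: add blue to get brrrbbbbrrb; options L={ 0; 1/8; 3/16; 7/32; 15/64; 121/512 } R={ 61/256; 31/128; 1/4; 1/2; 1 } — 243/1024
step 12: add red to get brrrbbbbrrbr; options L={ 0; 1/8; 3/16; 7/32; 15/64; 121/512 } R={ 243/1024; 61/256; 31/128; 1/4; 1/2; 1 } — 485/2048
step 13: add blue to get brrrbbbbrrbrb; options L={ 0; 1/8; 3/16; 7/32; 15/64; 121/512; 485/2048 } R={ 243/1024; 61/256; 31/128; 1/4; 1/2; 1 } — 971/4096
step 14: add blue to get brrrbbbbrrbrbb; options L={ 0; 1/8; 3/16; 7/32; 15/64; 121/512; 485/2048; 971/4096 } R={ 243/1024; 61/256; 31/128; 1/4; 1/2; 1 } — 1943/8192
step 15: add blue to get brrrbbbbrrbrbbb; options L={ 0; 1/8; 3/16; 7/32; 15/64; 121/512; 485/2048; 971/4096; 1943/8192 } R={ 243/1024; 61/256; 31/128; 1/4; 1/2; 1 } — 3887/16384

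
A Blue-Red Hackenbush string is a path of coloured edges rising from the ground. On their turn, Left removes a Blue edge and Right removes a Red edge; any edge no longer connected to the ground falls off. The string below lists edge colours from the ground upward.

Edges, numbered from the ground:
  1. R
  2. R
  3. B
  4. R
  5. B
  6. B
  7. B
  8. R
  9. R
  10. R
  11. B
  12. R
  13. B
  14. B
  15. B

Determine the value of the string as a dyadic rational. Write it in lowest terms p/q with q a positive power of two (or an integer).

R: Left { none }, Right { 0 } ⇒ simplest -1
RR: Left { none }, Right { -1, 0 } ⇒ simplest -2
RRB: Left { -2 }, Right { -1, 0 } ⇒ simplest -3/2
RRBR: Left { -2 }, Right { -3/2, -1, 0 } ⇒ simplest -7/4
RRBRB: Left { -2, -7/4 }, Right { -3/2, -1, 0 } ⇒ simplest -13/8
RRBRBB: Left { -2, -7/4, -13/8 }, Right { -3/2, -1, 0 } ⇒ simplest -25/16
RRBRBBB: Left { -2, -7/4, -13/8, -25/16 }, Right { -3/2, -1, 0 } ⇒ simplest -49/32
RRBRBBBR: Left { -2, -7/4, -13/8, -25/16 }, Right { -49/32, -3/2, -1, 0 } ⇒ simplest -99/64
RRBRBBBRR: Left { -2, -7/4, -13/8, -25/16 }, Right { -99/64, -49/32, -3/2, -1, 0 } ⇒ simplest -199/128
RRBRBBBRRR: Left { -2, -7/4, -13/8, -25/16 }, Right { -199/128, -99/64, -49/32, -3/2, -1, 0 } ⇒ simplest -399/256
RRBRBBBRRRB: Left { -2, -7/4, -13/8, -25/16, -399/256 }, Right { -199/128, -99/64, -49/32, -3/2, -1, 0 } ⇒ simplest -797/512
RRBRBBBRRRBR: Left { -2, -7/4, -13/8, -25/16, -399/256 }, Right { -797/512, -199/128, -99/64, -49/32, -3/2, -1, 0 } ⇒ simplest -1595/1024
RRBRBBBRRRBRB: Left { -2, -7/4, -13/8, -25/16, -399/256, -1595/1024 }, Right { -797/512, -199/128, -99/64, -49/32, -3/2, -1, 0 } ⇒ simplest -3189/2048
RRBRBBBRRRBRBB: Left { -2, -7/4, -13/8, -25/16, -399/256, -1595/1024, -3189/2048 }, Right { -797/512, -199/128, -99/64, -49/32, -3/2, -1, 0 } ⇒ simplest -6377/4096
RRBRBBBRRRBRBBB: Left { -2, -7/4, -13/8, -25/16, -399/256, -1595/1024, -3189/2048, -6377/4096 }, Right { -797/512, -199/128, -99/64, -49/32, -3/2, -1, 0 } ⇒ simplest -12753/8192

-12753/8192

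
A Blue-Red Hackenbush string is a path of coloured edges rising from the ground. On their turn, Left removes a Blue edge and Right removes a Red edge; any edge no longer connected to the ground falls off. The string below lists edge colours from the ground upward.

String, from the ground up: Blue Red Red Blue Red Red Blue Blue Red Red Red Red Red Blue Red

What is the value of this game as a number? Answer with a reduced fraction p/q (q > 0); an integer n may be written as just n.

4869/16384

Prefix values for Blue Red Red Blue Red Red Blue Blue Red Red Red Red Red Blue Red via {L|R} + simplicity:
1 of 15 · B · max L 0 · min R +∞ gives 1
2 of 15 · BR · max L 0 · min R 1 gives 1/2
3 of 15 · BRR · max L 0 · min R 1/2 gives 1/4
4 of 15 · BRRB · max L 1/4 · min R 1/2 gives 3/8
5 of 15 · BRRBR · max L 1/4 · min R 3/8 gives 5/16
6 of 15 · BRRBRR · max L 1/4 · min R 5/16 gives 9/32
7 of 15 · BRRBRRB · max L 9/32 · min R 5/16 gives 19/64
8 of 15 · BRRBRRBB · max L 19/64 · min R 5/16 gives 39/128
9 of 15 · BRRBRRBBR · max L 19/64 · min R 39/128 gives 77/256
10 of 15 · BRRBRRBBRR · max L 19/64 · min R 77/256 gives 153/512
11 of 15 · BRRBRRBBRRR · max L 19/64 · min R 153/512 gives 305/1024
12 of 15 · BRRBRRBBRRRR · max L 19/64 · min R 305/1024 gives 609/2048
13 of 15 · BRRBRRBBRRRRR · max L 19/64 · min R 609/2048 gives 1217/4096
14 of 15 · BRRBRRBBRRRRRB · max L 1217/4096 · min R 609/2048 gives 2435/8192
15 of 15 · BRRBRRBBRRRRRBR · max L 1217/4096 · min R 2435/8192 gives 4869/16384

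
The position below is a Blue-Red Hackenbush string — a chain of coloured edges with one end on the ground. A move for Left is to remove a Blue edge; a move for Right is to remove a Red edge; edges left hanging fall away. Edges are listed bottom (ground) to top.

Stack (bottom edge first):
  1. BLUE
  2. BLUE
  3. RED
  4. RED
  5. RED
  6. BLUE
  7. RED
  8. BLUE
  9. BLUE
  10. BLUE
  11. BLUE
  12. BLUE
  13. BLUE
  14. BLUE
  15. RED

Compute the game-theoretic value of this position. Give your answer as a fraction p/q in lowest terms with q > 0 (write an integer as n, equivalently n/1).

9725/8192

Prefix values for BLUE BLUE RED RED RED BLUE RED BLUE BLUE BLUE BLUE BLUE BLUE BLUE RED via {L|R} + simplicity:
val(B) = { 0 | ∅ } — 1
val(BB) = { 0,1 | ∅ } — 2
val(BBR) = { 0,1 | 2 } — 3/2
val(BBRR) = { 0,1 | 3/2,2 } — 5/4
val(BBRRR) = { 0,1 | 5/4,3/2,2 } — 9/8
val(BBRRRB) = { 0,1,9/8 | 5/4,3/2,2 } — 19/16
val(BBRRRBR) = { 0,1,9/8 | 19/16,5/4,3/2,2 } — 37/32
val(BBRRRBRB) = { 0,1,9/8,37/32 | 19/16,5/4,3/2,2 } — 75/64
val(BBRRRBRBB) = { 0,1,9/8,37/32,75/64 | 19/16,5/4,3/2,2 } — 151/128
val(BBRRRBRBBB) = { 0,1,9/8,37/32,75/64,151/128 | 19/16,5/4,3/2,2 } — 303/256
val(BBRRRBRBBBB) = { 0,1,9/8,37/32,75/64,151/128,303/256 | 19/16,5/4,3/2,2 } — 607/512
val(BBRRRBRBBBBB) = { 0,1,9/8,37/32,75/64,151/128,303/256,607/512 | 19/16,5/4,3/2,2 } — 1215/1024
val(BBRRRBRBBBBBB) = { 0,1,9/8,37/32,75/64,151/128,303/256,607/512,1215/1024 | 19/16,5/4,3/2,2 } — 2431/2048
val(BBRRRBRBBBBBBB) = { 0,1,9/8,37/32,75/64,151/128,303/256,607/512,1215/1024,2431/2048 | 19/16,5/4,3/2,2 } — 4863/4096
val(BBRRRBRBBBBBBBR) = { 0,1,9/8,37/32,75/64,151/128,303/256,607/512,1215/1024,2431/2048 | 4863/4096,19/16,5/4,3/2,2 } — 9725/8192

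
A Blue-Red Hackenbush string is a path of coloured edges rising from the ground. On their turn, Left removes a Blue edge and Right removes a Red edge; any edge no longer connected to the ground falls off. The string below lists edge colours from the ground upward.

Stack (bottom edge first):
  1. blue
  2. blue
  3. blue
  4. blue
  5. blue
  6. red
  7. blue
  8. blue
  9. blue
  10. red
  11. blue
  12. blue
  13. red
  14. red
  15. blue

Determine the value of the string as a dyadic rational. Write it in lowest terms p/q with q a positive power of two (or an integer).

5043/1024

Build v(s[:k]) for k = 1..15, string s = blue blue blue blue blue red blue blue blue red blue blue red red blue.
edge 1 of 15 (blue): { 0 | (no moves) } gives 1
edge 2 of 15 (blue): { 0,1 | (no moves) } gives 2
edge 3 of 15 (blue): { 0,1,2 | (no moves) } gives 3
edge 4 of 15 (blue): { 0,1,2,3 | (no moves) } gives 4
edge 5 of 15 (blue): { 0,1,2,3,4 | (no moves) } gives 5
edge 6 of 15 (red): { 0,1,2,3,4 | 5 } gives 9/2
edge 7 of 15 (blue): { 0,1,2,3,4,9/2 | 5 } gives 19/4
edge 8 of 15 (blue): { 0,1,2,3,4,9/2,19/4 | 5 } gives 39/8
edge 9 of 15 (blue): { 0,1,2,3,4,9/2,19/4,39/8 | 5 } gives 79/16
edge 10 of 15 (red): { 0,1,2,3,4,9/2,19/4,39/8 | 79/16,5 } gives 157/32
edge 11 of 15 (blue): { 0,1,2,3,4,9/2,19/4,39/8,157/32 | 79/16,5 } gives 315/64
edge 12 of 15 (blue): { 0,1,2,3,4,9/2,19/4,39/8,157/32,315/64 | 79/16,5 } gives 631/128
edge 13 of 15 (red): { 0,1,2,3,4,9/2,19/4,39/8,157/32,315/64 | 631/128,79/16,5 } gives 1261/256
edge 14 of 15 (red): { 0,1,2,3,4,9/2,19/4,39/8,157/32,315/64 | 1261/256,631/128,79/16,5 } gives 2521/512
edge 15 of 15 (blue): { 0,1,2,3,4,9/2,19/4,39/8,157/32,315/64,2521/512 | 1261/256,631/128,79/16,5 } gives 5043/1024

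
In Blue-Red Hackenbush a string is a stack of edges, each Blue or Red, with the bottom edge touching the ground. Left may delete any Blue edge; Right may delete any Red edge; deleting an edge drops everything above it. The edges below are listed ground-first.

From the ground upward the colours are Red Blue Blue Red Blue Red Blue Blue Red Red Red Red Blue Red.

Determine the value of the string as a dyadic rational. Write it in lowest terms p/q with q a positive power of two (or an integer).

-2683/8192

Build g(s[:k]) for k = 1..14, string s = Red Blue Blue Red Blue Red Blue Blue Red Red Red Red Blue Red.
1 of 14 · R · max L −∞ · min R 0 ⇒ -1
2 of 14 · RB · max L -1 · min R 0 ⇒ -1/2
3 of 14 · RBB · max L -1/2 · min R 0 ⇒ -1/4
4 of 14 · RBBR · max L -1/2 · min R -1/4 ⇒ -3/8
5 of 14 · RBBRB · max L -3/8 · min R -1/4 ⇒ -5/16
6 of 14 · RBBRBR · max L -3/8 · min R -5/16 ⇒ -11/32
7 of 14 · RBBRBRB · max L -11/32 · min R -5/16 ⇒ -21/64
8 of 14 · RBBRBRBB · max L -21/64 · min R -5/16 ⇒ -41/128
9 of 14 · RBBRBRBBR · max L -21/64 · min R -41/128 ⇒ -83/256
10 of 14 · RBBRBRBBRR · max L -21/64 · min R -83/256 ⇒ -167/512
11 of 14 · RBBRBRBBRRR · max L -21/64 · min R -167/512 ⇒ -335/1024
12 of 14 · RBBRBRBBRRRR · max L -21/64 · min R -335/1024 ⇒ -671/2048
13 of 14 · RBBRBRBBRRRRB · max L -671/2048 · min R -335/1024 ⇒ -1341/4096
14 of 14 · RBBRBRBBRRRRBR · max L -671/2048 · min R -1341/4096 ⇒ -2683/8192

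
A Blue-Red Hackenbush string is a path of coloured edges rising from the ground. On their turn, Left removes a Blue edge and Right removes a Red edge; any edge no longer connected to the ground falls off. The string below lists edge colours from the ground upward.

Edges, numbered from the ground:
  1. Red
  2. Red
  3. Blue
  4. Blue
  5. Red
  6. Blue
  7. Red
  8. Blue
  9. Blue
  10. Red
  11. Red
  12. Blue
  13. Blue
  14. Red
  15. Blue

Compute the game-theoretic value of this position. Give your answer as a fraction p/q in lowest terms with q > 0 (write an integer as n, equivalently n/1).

-10853/8192

Recurse on prefixes of the 15-edge string Red Red Blue Blue Red Blue Red Blue Blue Red Red Blue Blue Red Blue:
value_1 [R]  L=[]  R=[0]  ⇒ -1
value_2 [RR]  L=[]  R=[-1; 0]  ⇒ -2
value_3 [RRB]  L=[-2]  R=[-1; 0]  ⇒ -3/2
value_4 [RRBB]  L=[-2; -3/2]  R=[-1; 0]  ⇒ -5/4
value_5 [RRBBR]  L=[-2; -3/2]  R=[-5/4; -1; 0]  ⇒ -11/8
value_6 [RRBBRB]  L=[-2; -3/2; -11/8]  R=[-5/4; -1; 0]  ⇒ -21/16
value_7 [RRBBRBR]  L=[-2; -3/2; -11/8]  R=[-21/16; -5/4; -1; 0]  ⇒ -43/32
value_8 [RRBBRBRB]  L=[-2; -3/2; -11/8; -43/32]  R=[-21/16; -5/4; -1; 0]  ⇒ -85/64
value_9 [RRBBRBRBB]  L=[-2; -3/2; -11/8; -43/32; -85/64]  R=[-21/16; -5/4; -1; 0]  ⇒ -169/128
value_10 [RRBBRBRBBR]  L=[-2; -3/2; -11/8; -43/32; -85/64]  R=[-169/128; -21/16; -5/4; -1; 0]  ⇒ -339/256
value_11 [RRBBRBRBBRR]  L=[-2; -3/2; -11/8; -43/32; -85/64]  R=[-339/256; -169/128; -21/16; -5/4; -1; 0]  ⇒ -679/512
value_12 [RRBBRBRBBRRB]  L=[-2; -3/2; -11/8; -43/32; -85/64; -679/512]  R=[-339/256; -169/128; -21/16; -5/4; -1; 0]  ⇒ -1357/1024
value_13 [RRBBRBRBBRRBB]  L=[-2; -3/2; -11/8; -43/32; -85/64; -679/512; -1357/1024]  R=[-339/256; -169/128; -21/16; -5/4; -1; 0]  ⇒ -2713/2048
value_14 [RRBBRBRBBRRBBR]  L=[-2; -3/2; -11/8; -43/32; -85/64; -679/512; -1357/1024]  R=[-2713/2048; -339/256; -169/128; -21/16; -5/4; -1; 0]  ⇒ -5427/4096
value_15 [RRBBRBRBBRRBBRB]  L=[-2; -3/2; -11/8; -43/32; -85/64; -679/512; -1357/1024; -5427/4096]  R=[-2713/2048; -339/256; -169/128; -21/16; -5/4; -1; 0]  ⇒ -10853/8192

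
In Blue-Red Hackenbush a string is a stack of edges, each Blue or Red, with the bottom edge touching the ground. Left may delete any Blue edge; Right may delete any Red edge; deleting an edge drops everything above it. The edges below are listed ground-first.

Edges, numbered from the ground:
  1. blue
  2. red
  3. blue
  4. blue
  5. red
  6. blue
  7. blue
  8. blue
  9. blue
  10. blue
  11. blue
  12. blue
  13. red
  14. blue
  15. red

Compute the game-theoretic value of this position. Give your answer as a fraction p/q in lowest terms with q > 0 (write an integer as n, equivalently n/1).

Prefix values for blue red blue blue red blue blue blue blue blue blue blue red blue red via {L|R} + simplicity:
b: Left { 0 }, Right { — } gives simplest 1
br: Left { 0 }, Right { 1 } gives simplest 1/2
brb: Left { 0,1/2 }, Right { 1 } gives simplest 3/4
brbb: Left { 0,1/2,3/4 }, Right { 1 } gives simplest 7/8
brbbr: Left { 0,1/2,3/4 }, Right { 7/8,1 } gives simplest 13/16
brbbrb: Left { 0,1/2,3/4,13/16 }, Right { 7/8,1 } gives simplest 27/32
brbbrbb: Left { 0,1/2,3/4,13/16,27/32 }, Right { 7/8,1 } gives simplest 55/64
brbbrbbb: Left { 0,1/2,3/4,13/16,27/32,55/64 }, Right { 7/8,1 } gives simplest 111/128
brbbrbbbb: Left { 0,1/2,3/4,13/16,27/32,55/64,111/128 }, Right { 7/8,1 } gives simplest 223/256
brbbrbbbbb: Left { 0,1/2,3/4,13/16,27/32,55/64,111/128,223/256 }, Right { 7/8,1 } gives simplest 447/512
brbbrbbbbbb: Left { 0,1/2,3/4,13/16,27/32,55/64,111/128,223/256,447/512 }, Right { 7/8,1 } gives simplest 895/1024
brbbrbbbbbbb: Left { 0,1/2,3/4,13/16,27/32,55/64,111/128,223/256,447/512,895/1024 }, Right { 7/8,1 } gives simplest 1791/2048
brbbrbbbbbbbr: Left { 0,1/2,3/4,13/16,27/32,55/64,111/128,223/256,447/512,895/1024 }, Right { 1791/2048,7/8,1 } gives simplest 3581/4096
brbbrbbbbbbbrb: Left { 0,1/2,3/4,13/16,27/32,55/64,111/128,223/256,447/512,895/1024,3581/4096 }, Right { 1791/2048,7/8,1 } gives simplest 7163/8192
brbbrbbbbbbbrbr: Left { 0,1/2,3/4,13/16,27/32,55/64,111/128,223/256,447/512,895/1024,3581/4096 }, Right { 7163/8192,1791/2048,7/8,1 } gives simplest 14325/16384

14325/16384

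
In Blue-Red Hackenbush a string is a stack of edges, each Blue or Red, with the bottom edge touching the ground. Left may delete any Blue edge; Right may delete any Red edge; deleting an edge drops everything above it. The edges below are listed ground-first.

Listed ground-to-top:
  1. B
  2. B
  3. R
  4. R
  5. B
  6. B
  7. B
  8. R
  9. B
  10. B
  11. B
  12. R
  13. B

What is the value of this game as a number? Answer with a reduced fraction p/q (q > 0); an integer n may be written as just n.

3003/2048

Prefix values for B B R R B B B R B B B R B via {L|R} + simplicity:
step 1: add B to get B; options L={ 0 } R={  } gives 1
step 2: add B to get BB; options L={ 0; 1 } R={  } gives 2
step 3: add R to get BBR; options L={ 0; 1 } R={ 2 } gives 3/2
step 4: add R to get BBRR; options L={ 0; 1 } R={ 3/2; 2 } gives 5/4
step 5: add B to get BBRRB; options L={ 0; 1; 5/4 } R={ 3/2; 2 } gives 11/8
step 6: add B to get BBRRBB; options L={ 0; 1; 5/4; 11/8 } R={ 3/2; 2 } gives 23/16
step 7: add B to get BBRRBBB; options L={ 0; 1; 5/4; 11/8; 23/16 } R={ 3/2; 2 } gives 47/32
step 8: add R to get BBRRBBBR; options L={ 0; 1; 5/4; 11/8; 23/16 } R={ 47/32; 3/2; 2 } gives 93/64
step 9: add B to get BBRRBBBRB; options L={ 0; 1; 5/4; 11/8; 23/16; 93/64 } R={ 47/32; 3/2; 2 } gives 187/128
step 10: add B to get BBRRBBBRBB; options L={ 0; 1; 5/4; 11/8; 23/16; 93/64; 187/128 } R={ 47/32; 3/2; 2 } gives 375/256
step 11: add B to get BBRRBBBRBBB; options L={ 0; 1; 5/4; 11/8; 23/16; 93/64; 187/128; 375/256 } R={ 47/32; 3/2; 2 } gives 751/512
step 12: add R to get BBRRBBBRBBBR; options L={ 0; 1; 5/4; 11/8; 23/16; 93/64; 187/128; 375/256 } R={ 751/512; 47/32; 3/2; 2 } gives 1501/1024
step 13: add B to get BBRRBBBRBBBRB; options L={ 0; 1; 5/4; 11/8; 23/16; 93/64; 187/128; 375/256; 1501/1024 } R={ 751/512; 47/32; 3/2; 2 } gives 3003/2048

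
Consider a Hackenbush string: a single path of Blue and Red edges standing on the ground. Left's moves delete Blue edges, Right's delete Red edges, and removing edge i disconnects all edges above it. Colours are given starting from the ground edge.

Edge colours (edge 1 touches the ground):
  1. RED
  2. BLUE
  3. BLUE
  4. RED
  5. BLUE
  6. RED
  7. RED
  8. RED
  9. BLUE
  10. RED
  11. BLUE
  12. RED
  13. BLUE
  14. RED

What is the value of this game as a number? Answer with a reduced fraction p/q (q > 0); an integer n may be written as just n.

value_1 [R]  L=[(no moves)]  R=[0]  = -1
value_2 [RB]  L=[-1]  R=[0]  = -1/2
value_3 [RBB]  L=[-1,-1/2]  R=[0]  = -1/4
value_4 [RBBR]  L=[-1,-1/2]  R=[-1/4,0]  = -3/8
value_5 [RBBRB]  L=[-1,-1/2,-3/8]  R=[-1/4,0]  = -5/16
value_6 [RBBRBR]  L=[-1,-1/2,-3/8]  R=[-5/16,-1/4,0]  = -11/32
value_7 [RBBRBRR]  L=[-1,-1/2,-3/8]  R=[-11/32,-5/16,-1/4,0]  = -23/64
value_8 [RBBRBRRR]  L=[-1,-1/2,-3/8]  R=[-23/64,-11/32,-5/16,-1/4,0]  = -47/128
value_9 [RBBRBRRRB]  L=[-1,-1/2,-3/8,-47/128]  R=[-23/64,-11/32,-5/16,-1/4,0]  = -93/256
value_10 [RBBRBRRRBR]  L=[-1,-1/2,-3/8,-47/128]  R=[-93/256,-23/64,-11/32,-5/16,-1/4,0]  = -187/512
value_11 [RBBRBRRRBRB]  L=[-1,-1/2,-3/8,-47/128,-187/512]  R=[-93/256,-23/64,-11/32,-5/16,-1/4,0]  = -373/1024
value_12 [RBBRBRRRBRBR]  L=[-1,-1/2,-3/8,-47/128,-187/512]  R=[-373/1024,-93/256,-23/64,-11/32,-5/16,-1/4,0]  = -747/2048
value_13 [RBBRBRRRBRBRB]  L=[-1,-1/2,-3/8,-47/128,-187/512,-747/2048]  R=[-373/1024,-93/256,-23/64,-11/32,-5/16,-1/4,0]  = -1493/4096
value_14 [RBBRBRRRBRBRBR]  L=[-1,-1/2,-3/8,-47/128,-187/512,-747/2048]  R=[-1493/4096,-373/1024,-93/256,-23/64,-11/32,-5/16,-1/4,0]  = -2987/8192

-2987/8192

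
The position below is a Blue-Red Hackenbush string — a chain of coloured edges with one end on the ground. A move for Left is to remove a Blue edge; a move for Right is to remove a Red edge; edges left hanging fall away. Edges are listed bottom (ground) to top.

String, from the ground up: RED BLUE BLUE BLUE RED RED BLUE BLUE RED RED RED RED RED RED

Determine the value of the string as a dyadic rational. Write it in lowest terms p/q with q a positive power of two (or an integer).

-1663/8192

R: Left { (no moves) }, Right { 0 } gives simplest -1
RB: Left { -1 }, Right { 0 } gives simplest -1/2
RBB: Left { -1 -1/2 }, Right { 0 } gives simplest -1/4
RBBB: Left { -1 -1/2 -1/4 }, Right { 0 } gives simplest -1/8
RBBBR: Left { -1 -1/2 -1/4 }, Right { -1/8 0 } gives simplest -3/16
RBBBRR: Left { -1 -1/2 -1/4 }, Right { -3/16 -1/8 0 } gives simplest -7/32
RBBBRRB: Left { -1 -1/2 -1/4 -7/32 }, Right { -3/16 -1/8 0 } gives simplest -13/64
RBBBRRBB: Left { -1 -1/2 -1/4 -7/32 -13/64 }, Right { -3/16 -1/8 0 } gives simplest -25/128
RBBBRRBBR: Left { -1 -1/2 -1/4 -7/32 -13/64 }, Right { -25/128 -3/16 -1/8 0 } gives simplest -51/256
RBBBRRBBRR: Left { -1 -1/2 -1/4 -7/32 -13/64 }, Right { -51/256 -25/128 -3/16 -1/8 0 } gives simplest -103/512
RBBBRRBBRRR: Left { -1 -1/2 -1/4 -7/32 -13/64 }, Right { -103/512 -51/256 -25/128 -3/16 -1/8 0 } gives simplest -207/1024
RBBBRRBBRRRR: Left { -1 -1/2 -1/4 -7/32 -13/64 }, Right { -207/1024 -103/512 -51/256 -25/128 -3/16 -1/8 0 } gives simplest -415/2048
RBBBRRBBRRRRR: Left { -1 -1/2 -1/4 -7/32 -13/64 }, Right { -415/2048 -207/1024 -103/512 -51/256 -25/128 -3/16 -1/8 0 } gives simplest -831/4096
RBBBRRBBRRRRRR: Left { -1 -1/2 -1/4 -7/32 -13/64 }, Right { -831/4096 -415/2048 -207/1024 -103/512 -51/256 -25/128 -3/16 -1/8 0 } gives simplest -1663/8192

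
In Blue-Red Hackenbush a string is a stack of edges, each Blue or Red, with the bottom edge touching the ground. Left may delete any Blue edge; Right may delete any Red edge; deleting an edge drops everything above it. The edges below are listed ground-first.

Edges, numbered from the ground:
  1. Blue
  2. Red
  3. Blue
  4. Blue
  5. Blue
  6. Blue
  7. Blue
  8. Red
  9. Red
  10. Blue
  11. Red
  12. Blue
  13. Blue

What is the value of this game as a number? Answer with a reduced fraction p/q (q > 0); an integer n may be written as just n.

Recurse on prefixes of the 13-edge string Blue Red Blue Blue Blue Blue Blue Red Red Blue Red Blue Blue:
1 of 13 · B · max L 0 · min R +∞ = 1
2 of 13 · BR · max L 0 · min R 1 = 1/2
3 of 13 · BRB · max L 1/2 · min R 1 = 3/4
4 of 13 · BRBB · max L 3/4 · min R 1 = 7/8
5 of 13 · BRBBB · max L 7/8 · min R 1 = 15/16
6 of 13 · BRBBBB · max L 15/16 · min R 1 = 31/32
7 of 13 · BRBBBBB · max L 31/32 · min R 1 = 63/64
8 of 13 · BRBBBBBR · max L 31/32 · min R 63/64 = 125/128
9 of 13 · BRBBBBBRR · max L 31/32 · min R 125/128 = 249/256
10 of 13 · BRBBBBBRRB · max L 249/256 · min R 125/128 = 499/512
11 of 13 · BRBBBBBRRBR · max L 249/256 · min R 499/512 = 997/1024
12 of 13 · BRBBBBBRRBRB · max L 997/1024 · min R 499/512 = 1995/2048
13 of 13 · BRBBBBBRRBRBB · max L 1995/2048 · min R 499/512 = 3991/4096

3991/4096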